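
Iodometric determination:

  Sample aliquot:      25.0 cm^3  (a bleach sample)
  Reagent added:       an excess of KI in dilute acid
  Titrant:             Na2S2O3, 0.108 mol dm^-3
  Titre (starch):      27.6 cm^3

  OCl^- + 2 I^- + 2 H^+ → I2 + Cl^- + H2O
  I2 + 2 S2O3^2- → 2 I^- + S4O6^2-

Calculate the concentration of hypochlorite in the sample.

0.0596 mol/L

n(S2O3^2-) = 0.0276 × 0.108 = 2.98 × 10^-3 mol
n(I2) = n(S2O3^2-)/2 = 1.49 × 10^-3 mol
n(OCl^-) in the aliquot = 1.49 × 10^-3 mol (1:1 ratio)
[OCl^-] = 1.49 × 10^-3 / 0.0250 = 0.0596 mol/L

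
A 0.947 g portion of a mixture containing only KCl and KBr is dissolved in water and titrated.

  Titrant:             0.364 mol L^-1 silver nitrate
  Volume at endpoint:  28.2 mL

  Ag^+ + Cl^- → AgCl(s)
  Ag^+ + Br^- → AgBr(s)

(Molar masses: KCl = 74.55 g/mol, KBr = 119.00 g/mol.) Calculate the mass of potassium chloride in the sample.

n(AgNO3) = 0.0282 × 0.364 = 0.0103 mol
Let x = n(KCl), y = n(KBr).
Titrant: 1x + 1y = 0.0103;  mass: 74.55x + 119.00y = 0.947
Solving, x = 6.18 × 10^-3 mol, y = 4.09 × 10^-3 mol
mass of KCl = 6.18 × 10^-3 × 74.55 = 0.460 g

0.460 g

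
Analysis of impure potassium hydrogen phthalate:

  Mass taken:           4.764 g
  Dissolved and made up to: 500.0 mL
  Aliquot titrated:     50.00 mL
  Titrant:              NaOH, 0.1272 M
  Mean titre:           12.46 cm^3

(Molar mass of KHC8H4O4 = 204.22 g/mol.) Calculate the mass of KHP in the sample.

KHC8H4O4 + NaOH → KNaC8H4O4 + H2O
n(NaOH) per titration = 0.01246 × 0.1272 = 1.585 × 10^-3 mol
n(KHC8H4O4) in each aliquot = 1.585 × 10^-3 mol (1:1 ratio)
n(KHC8H4O4) in the whole flask = 1.585 × 10^-3 × 500.0/50.00 = 0.01585 mol
mass of KHC8H4O4 = 0.01585 × 204.22 = 3.237 g

3.237 g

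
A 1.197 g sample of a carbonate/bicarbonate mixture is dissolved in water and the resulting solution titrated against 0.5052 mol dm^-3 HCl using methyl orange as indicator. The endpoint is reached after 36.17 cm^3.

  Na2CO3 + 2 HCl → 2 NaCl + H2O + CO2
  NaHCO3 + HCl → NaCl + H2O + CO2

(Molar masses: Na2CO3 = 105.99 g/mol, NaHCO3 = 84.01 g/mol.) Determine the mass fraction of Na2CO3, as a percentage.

n(HCl) = 0.03617 × 0.5052 = 0.01827 mol
Let x = n(Na2CO3), y = n(NaHCO3).
Titrant: 2x + 1y = 0.01827;  mass: 105.99x + 84.01y = 1.197
Solving, x = 5.451 × 10^-3 mol, y = 7.371 × 10^-3 mol
mass of Na2CO3 = 5.451 × 10^-3 × 105.99 = 0.5777 g
% Na2CO3 = 0.5777 / 1.197 × 100 = 48.27 %

48.27 %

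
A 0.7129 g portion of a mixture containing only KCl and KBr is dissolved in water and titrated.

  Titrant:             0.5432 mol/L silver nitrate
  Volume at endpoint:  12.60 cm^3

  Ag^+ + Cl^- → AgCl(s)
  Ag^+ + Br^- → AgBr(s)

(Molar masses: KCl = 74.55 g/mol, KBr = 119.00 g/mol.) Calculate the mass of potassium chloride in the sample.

0.1704 g

n(AgNO3) = 0.01260 × 0.5432 = 6.844 × 10^-3 mol
Let x = n(KCl), y = n(KBr).
Titrant: 1x + 1y = 6.844 × 10^-3;  mass: 74.55x + 119.00y = 0.7129
Solving, x = 2.285 × 10^-3 mol, y = 4.559 × 10^-3 mol
mass of KCl = 2.285 × 10^-3 × 74.55 = 0.1704 g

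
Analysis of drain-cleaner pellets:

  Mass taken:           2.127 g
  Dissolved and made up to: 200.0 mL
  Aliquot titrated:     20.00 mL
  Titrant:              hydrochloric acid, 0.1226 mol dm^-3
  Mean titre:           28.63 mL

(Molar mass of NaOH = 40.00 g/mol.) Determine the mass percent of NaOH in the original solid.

66.01 %

NaOH + HCl → NaCl + H2O
n(HCl) per titration = 0.02863 × 0.1226 = 3.510 × 10^-3 mol
n(NaOH) in each aliquot = 3.510 × 10^-3 mol (1:1 ratio)
n(NaOH) in the whole flask = 3.510 × 10^-3 × 200.0/20.00 = 0.03510 mol
mass of NaOH = 0.03510 × 40.00 = 1.404 g
% NaOH = 1.404 / 2.127 × 100 = 66.01 %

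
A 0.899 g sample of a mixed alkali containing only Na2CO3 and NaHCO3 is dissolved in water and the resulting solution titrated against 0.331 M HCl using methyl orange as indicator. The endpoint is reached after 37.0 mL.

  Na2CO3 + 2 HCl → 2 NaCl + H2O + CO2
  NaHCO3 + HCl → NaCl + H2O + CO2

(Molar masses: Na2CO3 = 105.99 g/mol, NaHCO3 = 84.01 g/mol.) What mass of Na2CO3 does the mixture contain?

0.222 g

n(HCl) = 0.0370 × 0.331 = 0.0122 mol
Let x = n(Na2CO3), y = n(NaHCO3).
Titrant: 2x + 1y = 0.0122;  mass: 105.99x + 84.01y = 0.899
Solving, x = 2.09 × 10^-3 mol, y = 8.06 × 10^-3 mol
mass of Na2CO3 = 2.09 × 10^-3 × 105.99 = 0.222 g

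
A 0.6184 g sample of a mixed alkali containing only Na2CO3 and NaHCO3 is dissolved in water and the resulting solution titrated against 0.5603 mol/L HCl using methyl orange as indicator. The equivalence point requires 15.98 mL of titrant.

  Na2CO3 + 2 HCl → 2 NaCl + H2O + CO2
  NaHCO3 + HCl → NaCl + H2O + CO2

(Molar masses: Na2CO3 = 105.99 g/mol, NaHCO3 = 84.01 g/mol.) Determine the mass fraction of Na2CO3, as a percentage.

36.97 %

n(HCl) = 0.01598 × 0.5603 = 8.954 × 10^-3 mol
Let x = n(Na2CO3), y = n(NaHCO3).
Titrant: 2x + 1y = 8.954 × 10^-3;  mass: 105.99x + 84.01y = 0.6184
Solving, x = 2.157 × 10^-3 mol, y = 4.640 × 10^-3 mol
mass of Na2CO3 = 2.157 × 10^-3 × 105.99 = 0.2286 g
% Na2CO3 = 0.2286 / 0.6184 × 100 = 36.97 %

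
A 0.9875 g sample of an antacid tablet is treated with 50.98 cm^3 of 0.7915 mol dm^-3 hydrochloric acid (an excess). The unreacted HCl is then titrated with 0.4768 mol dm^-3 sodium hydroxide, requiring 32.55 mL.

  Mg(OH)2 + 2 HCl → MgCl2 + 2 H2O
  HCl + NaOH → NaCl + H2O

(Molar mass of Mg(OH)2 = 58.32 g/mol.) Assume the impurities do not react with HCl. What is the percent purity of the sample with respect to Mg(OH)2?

73.32 %

n(HCl) added = 0.05098 × 0.7915 = 0.04035 mol
n(NaOH) used in back-titration = 0.03255 × 0.4768 = 0.01552 mol
n(HCl) left over = 0.01552 mol (1:1 ratio)
n(HCl) consumed by analyte = 0.04035 − 0.01552 = 0.02483 mol
From the 1:2 ratio, n(Mg(OH)2) = 1/2 × 0.02483 = 0.01242 mol
mass of Mg(OH)2 = 0.01242 × 58.32 = 0.7241 g
% Mg(OH)2 = 0.7241 / 0.9875 × 100 = 73.32 %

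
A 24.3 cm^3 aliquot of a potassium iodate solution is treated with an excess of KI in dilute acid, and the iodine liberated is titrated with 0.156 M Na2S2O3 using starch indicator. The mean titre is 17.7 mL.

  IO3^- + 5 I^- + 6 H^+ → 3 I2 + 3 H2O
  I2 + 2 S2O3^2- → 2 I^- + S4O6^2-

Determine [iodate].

0.0189 M

n(S2O3^2-) = 0.0177 × 0.156 = 2.76 × 10^-3 mol
n(I2) = n(S2O3^2-)/2 = 1.38 × 10^-3 mol
From the 1:3 ratio, n(IO3^-) in the aliquot = 1/3 × 1.38 × 10^-3 = 4.60 × 10^-4 mol
[IO3^-] = 4.60 × 10^-4 / 0.0243 = 0.0189 mol/L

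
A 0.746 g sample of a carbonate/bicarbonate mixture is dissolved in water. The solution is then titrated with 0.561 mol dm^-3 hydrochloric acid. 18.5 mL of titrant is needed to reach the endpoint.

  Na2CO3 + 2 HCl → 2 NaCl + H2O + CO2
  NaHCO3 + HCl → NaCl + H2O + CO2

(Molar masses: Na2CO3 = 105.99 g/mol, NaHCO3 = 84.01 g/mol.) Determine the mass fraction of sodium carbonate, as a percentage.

n(HCl) = 0.0185 × 0.561 = 0.0104 mol
Let x = n(Na2CO3), y = n(NaHCO3).
Titrant: 2x + 1y = 0.0104;  mass: 105.99x + 84.01y = 0.746
Solving, x = 2.03 × 10^-3 mol, y = 6.32 × 10^-3 mol
mass of Na2CO3 = 2.03 × 10^-3 × 105.99 = 0.215 g
% Na2CO3 = 0.215 / 0.746 × 100 = 28.8 %

28.8 %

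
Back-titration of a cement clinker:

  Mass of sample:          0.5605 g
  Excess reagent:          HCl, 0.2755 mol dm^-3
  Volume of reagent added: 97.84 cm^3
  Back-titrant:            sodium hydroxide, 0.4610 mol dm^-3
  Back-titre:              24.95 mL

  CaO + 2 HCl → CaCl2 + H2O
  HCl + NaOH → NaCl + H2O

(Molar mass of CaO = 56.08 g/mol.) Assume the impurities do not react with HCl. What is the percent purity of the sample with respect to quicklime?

n(HCl) added = 0.09784 × 0.2755 = 0.02695 mol
n(NaOH) used in back-titration = 0.02495 × 0.4610 = 0.01150 mol
n(HCl) left over = 0.01150 mol (1:1 ratio)
n(HCl) consumed by analyte = 0.02695 − 0.01150 = 0.01545 mol
From the 1:2 ratio, n(CaO) = 1/2 × 0.01545 = 7.726 × 10^-3 mol
mass of CaO = 7.726 × 10^-3 × 56.08 = 0.4333 g
% CaO = 0.4333 / 0.5605 × 100 = 77.31 %

77.31 %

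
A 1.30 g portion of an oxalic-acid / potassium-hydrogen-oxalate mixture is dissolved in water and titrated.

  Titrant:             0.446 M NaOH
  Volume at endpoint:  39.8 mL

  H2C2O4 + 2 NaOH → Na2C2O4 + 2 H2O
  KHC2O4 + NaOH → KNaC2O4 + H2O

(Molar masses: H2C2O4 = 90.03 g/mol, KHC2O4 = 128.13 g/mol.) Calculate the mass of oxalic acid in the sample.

0.528 g

n(NaOH) = 0.0398 × 0.446 = 0.0178 mol
Let x = n(H2C2O4), y = n(KHC2O4).
Titrant: 2x + 1y = 0.0178;  mass: 90.03x + 128.13y = 1.30
Solving, x = 5.86 × 10^-3 mol, y = 6.03 × 10^-3 mol
mass of H2C2O4 = 5.86 × 10^-3 × 90.03 = 0.528 g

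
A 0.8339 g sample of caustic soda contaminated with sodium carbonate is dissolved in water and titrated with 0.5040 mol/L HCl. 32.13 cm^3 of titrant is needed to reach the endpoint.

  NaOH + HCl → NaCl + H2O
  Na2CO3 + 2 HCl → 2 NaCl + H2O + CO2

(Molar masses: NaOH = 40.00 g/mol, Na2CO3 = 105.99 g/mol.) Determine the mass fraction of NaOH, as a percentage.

8.961 %

n(HCl) = 0.03213 × 0.5040 = 0.01619 mol
Let x = n(NaOH), y = n(Na2CO3).
Titrant: 1x + 2y = 0.01619;  mass: 40.00x + 105.99y = 0.8339
Solving, x = 1.868 × 10^-3 mol, y = 7.163 × 10^-3 mol
mass of NaOH = 1.868 × 10^-3 × 40.00 = 0.07472 g
% NaOH = 0.07472 / 0.8339 × 100 = 8.961 %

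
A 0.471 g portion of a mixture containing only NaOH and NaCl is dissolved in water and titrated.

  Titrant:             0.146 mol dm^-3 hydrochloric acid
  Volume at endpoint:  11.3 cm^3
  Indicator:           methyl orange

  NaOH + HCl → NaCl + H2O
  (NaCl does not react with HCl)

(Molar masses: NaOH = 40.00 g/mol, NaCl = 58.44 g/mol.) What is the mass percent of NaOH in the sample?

n(HCl) = 0.0113 × 0.146 = 1.65 × 10^-3 mol
Let x = n(NaOH), y = n(NaCl).
Titrant: 1x = 1.65 × 10^-3;  mass: 40.00x + 58.44y = 0.471
Solving, x = 1.65 × 10^-3 mol, y = 6.93 × 10^-3 mol
mass of NaOH = 1.65 × 10^-3 × 40.00 = 0.0660 g
% NaOH = 0.0660 / 0.471 × 100 = 14.0 %

14.0 %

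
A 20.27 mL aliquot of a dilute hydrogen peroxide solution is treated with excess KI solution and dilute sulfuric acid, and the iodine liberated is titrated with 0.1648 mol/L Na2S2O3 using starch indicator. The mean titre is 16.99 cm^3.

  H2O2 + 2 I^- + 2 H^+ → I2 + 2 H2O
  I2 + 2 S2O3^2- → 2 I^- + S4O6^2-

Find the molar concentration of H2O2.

0.06907 mol/L

n(S2O3^2-) = 0.01699 × 0.1648 = 2.800 × 10^-3 mol
n(I2) = n(S2O3^2-)/2 = 1.400 × 10^-3 mol
n(H2O2) in the aliquot = 1.400 × 10^-3 mol (1:1 ratio)
[H2O2] = 1.400 × 10^-3 / 0.02027 = 0.06907 mol/L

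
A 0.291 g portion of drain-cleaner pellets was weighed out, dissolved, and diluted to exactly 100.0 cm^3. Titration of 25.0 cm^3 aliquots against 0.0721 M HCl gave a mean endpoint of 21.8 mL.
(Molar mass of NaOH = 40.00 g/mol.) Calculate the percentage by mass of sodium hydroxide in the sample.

86.4 %

NaOH + HCl → NaCl + H2O
n(HCl) per titration = 0.0218 × 0.0721 = 1.57 × 10^-3 mol
n(NaOH) in each aliquot = 1.57 × 10^-3 mol (1:1 ratio)
n(NaOH) in the whole flask = 1.57 × 10^-3 × 100.0/25.0 = 6.29 × 10^-3 mol
mass of NaOH = 6.29 × 10^-3 × 40.00 = 0.251 g
% NaOH = 0.251 / 0.291 × 100 = 86.4 %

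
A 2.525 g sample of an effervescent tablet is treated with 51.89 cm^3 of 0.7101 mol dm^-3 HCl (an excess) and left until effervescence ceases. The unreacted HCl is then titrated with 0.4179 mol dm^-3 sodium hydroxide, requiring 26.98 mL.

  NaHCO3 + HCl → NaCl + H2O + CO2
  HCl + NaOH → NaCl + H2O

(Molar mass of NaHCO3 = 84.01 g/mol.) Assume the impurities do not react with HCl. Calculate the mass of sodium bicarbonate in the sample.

n(HCl) added = 0.05189 × 0.7101 = 0.03685 mol
n(NaOH) used in back-titration = 0.02698 × 0.4179 = 0.01127 mol
n(HCl) left over = 0.01127 mol (1:1 ratio)
n(HCl) consumed by analyte = 0.03685 − 0.01127 = 0.02557 mol
n(NaHCO3) = 0.02557 mol (1:1 ratio)
mass of NaHCO3 = 0.02557 × 84.01 = 2.148 g

2.148 g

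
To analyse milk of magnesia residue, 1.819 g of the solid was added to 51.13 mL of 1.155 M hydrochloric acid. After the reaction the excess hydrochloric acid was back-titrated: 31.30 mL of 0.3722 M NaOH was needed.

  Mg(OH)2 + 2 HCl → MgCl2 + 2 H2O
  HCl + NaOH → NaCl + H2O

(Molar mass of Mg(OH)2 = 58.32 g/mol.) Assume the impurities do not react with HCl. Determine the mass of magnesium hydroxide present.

1.382 g

n(HCl) added = 0.05113 × 1.155 = 0.05906 mol
n(NaOH) used in back-titration = 0.03130 × 0.3722 = 0.01165 mol
n(HCl) left over = 0.01165 mol (1:1 ratio)
n(HCl) consumed by analyte = 0.05906 − 0.01165 = 0.04741 mol
From the 1:2 ratio, n(Mg(OH)2) = 1/2 × 0.04741 = 0.02370 mol
mass of Mg(OH)2 = 0.02370 × 58.32 = 1.382 g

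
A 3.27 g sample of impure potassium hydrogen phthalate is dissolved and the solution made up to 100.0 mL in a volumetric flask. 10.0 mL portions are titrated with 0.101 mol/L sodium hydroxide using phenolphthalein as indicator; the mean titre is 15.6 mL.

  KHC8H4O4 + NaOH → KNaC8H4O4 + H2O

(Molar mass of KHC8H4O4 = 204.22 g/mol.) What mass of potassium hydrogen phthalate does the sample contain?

n(NaOH) per titration = 0.0156 × 0.101 = 1.58 × 10^-3 mol
n(KHC8H4O4) in each aliquot = 1.58 × 10^-3 mol (1:1 ratio)
n(KHC8H4O4) in the whole flask = 1.58 × 10^-3 × 100.0/10.0 = 0.0158 mol
mass of KHC8H4O4 = 0.0158 × 204.22 = 3.22 g

3.22 g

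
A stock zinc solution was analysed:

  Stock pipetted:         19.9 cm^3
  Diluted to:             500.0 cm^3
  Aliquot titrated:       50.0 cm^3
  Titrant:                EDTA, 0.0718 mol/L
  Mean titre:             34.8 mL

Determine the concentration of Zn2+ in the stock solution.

1.26 mol/L

Zn^2+ + EDTA^4- → [Zn(EDTA)]^2-
n(EDTA) = 0.0348 × 0.0718 = 2.50 × 10^-3 mol
n(Zn2+) in the aliquot = 2.50 × 10^-3 mol (1:1 ratio)
[Zn2+]_dilute = 2.50 × 10^-3 / 0.0500 = 0.0500 mol/L
Dilution factor = 500.0 / 19.9 = 25.13
[Zn2+]_stock = 0.0500 × 25.13 = 1.26 mol/L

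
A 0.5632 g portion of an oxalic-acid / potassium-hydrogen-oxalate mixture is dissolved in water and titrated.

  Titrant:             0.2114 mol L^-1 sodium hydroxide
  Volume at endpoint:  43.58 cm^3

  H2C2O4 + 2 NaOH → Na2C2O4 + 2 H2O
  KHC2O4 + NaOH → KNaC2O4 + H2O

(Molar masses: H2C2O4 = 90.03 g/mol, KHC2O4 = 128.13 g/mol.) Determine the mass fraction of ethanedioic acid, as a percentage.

59.36 %

n(NaOH) = 0.04358 × 0.2114 = 9.213 × 10^-3 mol
Let x = n(H2C2O4), y = n(KHC2O4).
Titrant: 2x + 1y = 9.213 × 10^-3;  mass: 90.03x + 128.13y = 0.5632
Solving, x = 3.713 × 10^-3 mol, y = 1.787 × 10^-3 mol
mass of H2C2O4 = 3.713 × 10^-3 × 90.03 = 0.3343 g
% H2C2O4 = 0.3343 / 0.5632 × 100 = 59.36 %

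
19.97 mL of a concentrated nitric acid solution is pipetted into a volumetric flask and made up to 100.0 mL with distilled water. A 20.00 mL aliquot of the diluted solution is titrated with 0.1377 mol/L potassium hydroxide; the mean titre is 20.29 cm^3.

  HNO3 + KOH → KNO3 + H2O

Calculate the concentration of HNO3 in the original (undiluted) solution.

0.6995 mol/L

n(KOH) = 0.02029 × 0.1377 = 2.794 × 10^-3 mol
n(HNO3) in the aliquot = 2.794 × 10^-3 mol (1:1 ratio)
[HNO3]_dilute = 2.794 × 10^-3 / 0.02000 = 0.1397 mol/L
Dilution factor = 100.0 / 19.97 = 5.008
[HNO3]_stock = 0.1397 × 5.008 = 0.6995 mol/L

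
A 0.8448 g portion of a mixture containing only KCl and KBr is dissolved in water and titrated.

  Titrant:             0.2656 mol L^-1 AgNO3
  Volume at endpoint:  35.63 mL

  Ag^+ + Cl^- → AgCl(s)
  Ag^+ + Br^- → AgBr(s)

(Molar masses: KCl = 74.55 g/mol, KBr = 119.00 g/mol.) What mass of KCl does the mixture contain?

n(AgNO3) = 0.03563 × 0.2656 = 9.463 × 10^-3 mol
Let x = n(KCl), y = n(KBr).
Titrant: 1x + 1y = 9.463 × 10^-3;  mass: 74.55x + 119.00y = 0.8448
Solving, x = 6.329 × 10^-3 mol, y = 3.134 × 10^-3 mol
mass of KCl = 6.329 × 10^-3 × 74.55 = 0.4718 g

0.4718 g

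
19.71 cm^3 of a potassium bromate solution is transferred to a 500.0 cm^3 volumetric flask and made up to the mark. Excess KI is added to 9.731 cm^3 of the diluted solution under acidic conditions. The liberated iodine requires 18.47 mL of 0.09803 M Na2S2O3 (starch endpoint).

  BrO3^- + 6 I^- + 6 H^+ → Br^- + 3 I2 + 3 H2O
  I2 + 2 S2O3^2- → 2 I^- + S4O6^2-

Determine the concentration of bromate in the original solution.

0.7867 M

n(S2O3^2-) = 0.01847 × 0.09803 = 1.811 × 10^-3 mol
n(I2) = n(S2O3^2-)/2 = 9.053 × 10^-4 mol
From the 1:3 ratio, n(BrO3^-) in the aliquot = 1/3 × 9.053 × 10^-4 = 3.018 × 10^-4 mol
[BrO3^-]_dilute = 3.018 × 10^-4 / 0.009731 = 0.03101 mol/L
[BrO3^-]_original = 0.03101 × 500.0/19.71 = 0.7867 mol/L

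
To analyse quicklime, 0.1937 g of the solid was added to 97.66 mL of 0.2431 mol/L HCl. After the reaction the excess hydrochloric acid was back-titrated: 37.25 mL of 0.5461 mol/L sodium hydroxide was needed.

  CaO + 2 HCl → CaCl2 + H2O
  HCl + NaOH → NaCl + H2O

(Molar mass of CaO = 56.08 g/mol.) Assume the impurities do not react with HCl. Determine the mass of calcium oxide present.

0.09531 g

n(HCl) added = 0.09766 × 0.2431 = 0.02374 mol
n(NaOH) used in back-titration = 0.03725 × 0.5461 = 0.02034 mol
n(HCl) left over = 0.02034 mol (1:1 ratio)
n(HCl) consumed by analyte = 0.02374 − 0.02034 = 3.399 × 10^-3 mol
From the 1:2 ratio, n(CaO) = 1/2 × 3.399 × 10^-3 = 1.699 × 10^-3 mol
mass of CaO = 1.699 × 10^-3 × 56.08 = 0.09531 g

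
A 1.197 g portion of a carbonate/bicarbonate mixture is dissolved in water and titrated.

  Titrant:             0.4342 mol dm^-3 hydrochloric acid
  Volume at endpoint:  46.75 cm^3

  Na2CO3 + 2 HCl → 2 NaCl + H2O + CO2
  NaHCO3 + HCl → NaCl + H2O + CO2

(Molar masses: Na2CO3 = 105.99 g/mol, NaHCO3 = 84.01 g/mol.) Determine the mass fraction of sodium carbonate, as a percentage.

n(HCl) = 0.04675 × 0.4342 = 0.02030 mol
Let x = n(Na2CO3), y = n(NaHCO3).
Titrant: 2x + 1y = 0.02030;  mass: 105.99x + 84.01y = 1.197
Solving, x = 8.195 × 10^-3 mol, y = 3.910 × 10^-3 mol
mass of Na2CO3 = 8.195 × 10^-3 × 105.99 = 0.8685 g
% Na2CO3 = 0.8685 / 1.197 × 100 = 72.56 %

72.56 %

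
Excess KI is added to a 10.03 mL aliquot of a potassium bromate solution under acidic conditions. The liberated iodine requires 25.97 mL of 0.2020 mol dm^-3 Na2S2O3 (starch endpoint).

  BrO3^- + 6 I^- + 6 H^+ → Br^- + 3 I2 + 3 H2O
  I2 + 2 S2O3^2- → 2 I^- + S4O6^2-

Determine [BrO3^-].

0.08717 mol/L

n(S2O3^2-) = 0.02597 × 0.2020 = 5.246 × 10^-3 mol
n(I2) = n(S2O3^2-)/2 = 2.623 × 10^-3 mol
From the 1:3 ratio, n(BrO3^-) in the aliquot = 1/3 × 2.623 × 10^-3 = 8.743 × 10^-4 mol
[BrO3^-] = 8.743 × 10^-4 / 0.01003 = 0.08717 mol/L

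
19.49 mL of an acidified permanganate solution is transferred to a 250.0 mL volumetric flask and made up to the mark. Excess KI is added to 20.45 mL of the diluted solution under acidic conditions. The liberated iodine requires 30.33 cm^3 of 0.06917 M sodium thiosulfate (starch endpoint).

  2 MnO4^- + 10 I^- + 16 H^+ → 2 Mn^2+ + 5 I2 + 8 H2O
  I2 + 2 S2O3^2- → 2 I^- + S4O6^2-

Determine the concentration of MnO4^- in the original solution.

n(S2O3^2-) = 0.03033 × 0.06917 = 2.098 × 10^-3 mol
n(I2) = n(S2O3^2-)/2 = 1.049 × 10^-3 mol
From the 2:5 ratio, n(MnO4^-) in the aliquot = 2/5 × 1.049 × 10^-3 = 4.196 × 10^-4 mol
[MnO4^-]_dilute = 4.196 × 10^-4 / 0.02045 = 0.02052 mol/L
[MnO4^-]_original = 0.02052 × 250.0/19.49 = 0.2632 mol/L

0.2632 M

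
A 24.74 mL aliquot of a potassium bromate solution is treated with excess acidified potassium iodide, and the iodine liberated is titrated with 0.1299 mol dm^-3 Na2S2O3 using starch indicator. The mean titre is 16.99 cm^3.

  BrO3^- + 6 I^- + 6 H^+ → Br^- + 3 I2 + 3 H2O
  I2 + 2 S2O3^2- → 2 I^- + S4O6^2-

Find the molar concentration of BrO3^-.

0.01487 mol/L

n(S2O3^2-) = 0.01699 × 0.1299 = 2.207 × 10^-3 mol
n(I2) = n(S2O3^2-)/2 = 1.104 × 10^-3 mol
From the 1:3 ratio, n(BrO3^-) in the aliquot = 1/3 × 1.104 × 10^-3 = 3.678 × 10^-4 mol
[BrO3^-] = 3.678 × 10^-4 / 0.02474 = 0.01487 mol/L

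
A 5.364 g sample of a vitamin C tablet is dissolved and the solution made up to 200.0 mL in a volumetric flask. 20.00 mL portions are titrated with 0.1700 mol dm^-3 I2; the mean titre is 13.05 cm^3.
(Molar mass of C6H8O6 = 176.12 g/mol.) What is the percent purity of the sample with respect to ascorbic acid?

C6H8O6 + I2 → C6H6O6 + 2 HI
n(I2) per titration = 0.01305 × 0.1700 = 2.219 × 10^-3 mol
n(C6H8O6) in each aliquot = 2.219 × 10^-3 mol (1:1 ratio)
n(C6H8O6) in the whole flask = 2.219 × 10^-3 × 200.0/20.00 = 0.02218 mol
mass of C6H8O6 = 0.02218 × 176.12 = 3.907 g
% C6H8O6 = 3.907 / 5.364 × 100 = 72.84 %

72.84 %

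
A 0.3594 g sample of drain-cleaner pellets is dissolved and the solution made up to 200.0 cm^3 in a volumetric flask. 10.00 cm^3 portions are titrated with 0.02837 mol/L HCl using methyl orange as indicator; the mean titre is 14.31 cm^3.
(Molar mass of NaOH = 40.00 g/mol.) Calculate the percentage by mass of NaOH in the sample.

NaOH + HCl → NaCl + H2O
n(HCl) per titration = 0.01431 × 0.02837 = 4.060 × 10^-4 mol
n(NaOH) in each aliquot = 4.060 × 10^-4 mol (1:1 ratio)
n(NaOH) in the whole flask = 4.060 × 10^-4 × 200.0/10.00 = 8.119 × 10^-3 mol
mass of NaOH = 8.119 × 10^-3 × 40.00 = 0.3248 g
% NaOH = 0.3248 / 0.3594 × 100 = 90.37 %

90.37 %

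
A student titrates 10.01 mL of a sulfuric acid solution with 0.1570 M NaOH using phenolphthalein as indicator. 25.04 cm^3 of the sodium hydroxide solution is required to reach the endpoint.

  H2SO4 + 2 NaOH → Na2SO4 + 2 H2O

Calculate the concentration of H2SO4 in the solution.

0.1964 M

n(NaOH) = 0.02504 L × 0.1570 mol/L = 3.931 × 10^-3 mol
From the 1:2 mole ratio, n(H2SO4) = 1/2 × 3.931 × 10^-3 = 1.966 × 10^-3 mol
[H2SO4] = 1.966 × 10^-3 mol / 0.01001 L = 0.1964 mol/L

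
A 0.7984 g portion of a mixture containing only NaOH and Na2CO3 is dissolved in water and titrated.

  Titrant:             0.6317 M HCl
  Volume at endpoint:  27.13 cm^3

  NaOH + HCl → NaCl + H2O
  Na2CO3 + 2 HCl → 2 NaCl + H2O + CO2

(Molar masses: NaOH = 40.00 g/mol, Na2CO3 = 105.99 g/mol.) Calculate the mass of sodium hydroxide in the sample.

0.3381 g

n(HCl) = 0.02713 × 0.6317 = 0.01714 mol
Let x = n(NaOH), y = n(Na2CO3).
Titrant: 1x + 2y = 0.01714;  mass: 40.00x + 105.99y = 0.7984
Solving, x = 8.452 × 10^-3 mol, y = 4.343 × 10^-3 mol
mass of NaOH = 8.452 × 10^-3 × 40.00 = 0.3381 g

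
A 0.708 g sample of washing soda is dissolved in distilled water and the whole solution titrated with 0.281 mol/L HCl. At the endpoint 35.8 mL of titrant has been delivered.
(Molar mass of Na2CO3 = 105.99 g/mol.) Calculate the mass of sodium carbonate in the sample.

0.533 g

Na2CO3 + 2 HCl → 2 NaCl + H2O + CO2
n(HCl) = 0.0358 L × 0.281 mol/L = 0.0101 mol
From the 1:2 ratio, n(Na2CO3) = 1/2 × 0.0101 = 5.03 × 10^-3 mol
mass of Na2CO3 = 5.03 × 10^-3 × 105.99 g/mol = 0.533 g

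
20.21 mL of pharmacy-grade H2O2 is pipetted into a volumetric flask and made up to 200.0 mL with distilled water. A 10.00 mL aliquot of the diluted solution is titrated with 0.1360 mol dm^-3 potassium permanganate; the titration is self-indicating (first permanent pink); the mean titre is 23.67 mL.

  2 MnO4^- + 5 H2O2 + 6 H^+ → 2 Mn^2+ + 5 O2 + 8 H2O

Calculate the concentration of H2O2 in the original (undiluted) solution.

7.964 mol/L

n(KMnO4) = 0.02367 × 0.1360 = 3.219 × 10^-3 mol
From the 5:2 ratio, n(H2O2) in the aliquot = 5/2 × 3.219 × 10^-3 = 8.048 × 10^-3 mol
[H2O2]_dilute = 8.048 × 10^-3 / 0.01000 = 0.8048 mol/L
Dilution factor = 200.0 / 20.21 = 9.896
[H2O2]_stock = 0.8048 × 9.896 = 7.964 mol/L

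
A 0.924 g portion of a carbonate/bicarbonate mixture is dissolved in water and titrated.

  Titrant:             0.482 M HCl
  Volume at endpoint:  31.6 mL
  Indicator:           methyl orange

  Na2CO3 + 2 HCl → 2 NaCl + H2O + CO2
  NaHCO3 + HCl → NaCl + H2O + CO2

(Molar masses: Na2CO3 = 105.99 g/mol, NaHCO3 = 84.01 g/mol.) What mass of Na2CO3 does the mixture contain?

0.608 g

n(HCl) = 0.0316 × 0.482 = 0.0152 mol
Let x = n(Na2CO3), y = n(NaHCO3).
Titrant: 2x + 1y = 0.0152;  mass: 105.99x + 84.01y = 0.924
Solving, x = 5.73 × 10^-3 mol, y = 3.77 × 10^-3 mol
mass of Na2CO3 = 5.73 × 10^-3 × 105.99 = 0.608 g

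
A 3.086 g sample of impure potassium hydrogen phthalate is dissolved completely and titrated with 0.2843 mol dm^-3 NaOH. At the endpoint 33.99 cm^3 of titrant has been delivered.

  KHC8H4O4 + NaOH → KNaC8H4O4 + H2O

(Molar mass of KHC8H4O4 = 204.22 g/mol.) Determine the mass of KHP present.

n(NaOH) = 0.03399 L × 0.2843 mol/L = 9.663 × 10^-3 mol
n(KHC8H4O4) = 9.663 × 10^-3 mol (1:1 ratio)
mass of KHC8H4O4 = 9.663 × 10^-3 × 204.22 g/mol = 1.973 g

1.973 g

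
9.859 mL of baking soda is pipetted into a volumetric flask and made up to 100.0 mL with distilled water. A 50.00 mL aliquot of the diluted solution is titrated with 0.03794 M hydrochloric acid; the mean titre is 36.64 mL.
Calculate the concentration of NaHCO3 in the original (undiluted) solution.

NaHCO3 + HCl → NaCl + H2O + CO2
n(HCl) = 0.03664 × 0.03794 = 1.390 × 10^-3 mol
n(NaHCO3) in the aliquot = 1.390 × 10^-3 mol (1:1 ratio)
[NaHCO3]_dilute = 1.390 × 10^-3 / 0.05000 = 0.02780 mol/L
Dilution factor = 100.0 / 9.859 = 10.14
[NaHCO3]_stock = 0.02780 × 10.14 = 0.2820 mol/L

0.2820 M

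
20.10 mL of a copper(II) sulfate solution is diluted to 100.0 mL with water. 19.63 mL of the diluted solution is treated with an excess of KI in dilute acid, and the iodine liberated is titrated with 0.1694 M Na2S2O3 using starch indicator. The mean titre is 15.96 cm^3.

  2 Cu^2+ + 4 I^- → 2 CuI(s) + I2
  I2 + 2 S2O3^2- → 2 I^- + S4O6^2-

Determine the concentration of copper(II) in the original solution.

0.6852 M

n(S2O3^2-) = 0.01596 × 0.1694 = 2.704 × 10^-3 mol
n(I2) = n(S2O3^2-)/2 = 1.352 × 10^-3 mol
From the 2:1 ratio, n(Cu2+) in the aliquot = 2/1 × 1.352 × 10^-3 = 2.704 × 10^-3 mol
[Cu2+]_dilute = 2.704 × 10^-3 / 0.01963 = 0.1377 mol/L
[Cu2+]_original = 0.1377 × 100.0/20.10 = 0.6852 mol/L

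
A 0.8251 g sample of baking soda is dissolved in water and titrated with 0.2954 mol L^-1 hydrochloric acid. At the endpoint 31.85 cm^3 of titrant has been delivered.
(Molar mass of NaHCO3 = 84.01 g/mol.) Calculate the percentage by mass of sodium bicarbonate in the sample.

95.80 %

NaHCO3 + HCl → NaCl + H2O + CO2
n(HCl) = 0.03185 L × 0.2954 mol/L = 9.408 × 10^-3 mol
n(NaHCO3) = 9.408 × 10^-3 mol (1:1 ratio)
mass of NaHCO3 = 9.408 × 10^-3 × 84.01 g/mol = 0.7904 g
% NaHCO3 = 0.7904 / 0.8251 × 100 = 95.80 %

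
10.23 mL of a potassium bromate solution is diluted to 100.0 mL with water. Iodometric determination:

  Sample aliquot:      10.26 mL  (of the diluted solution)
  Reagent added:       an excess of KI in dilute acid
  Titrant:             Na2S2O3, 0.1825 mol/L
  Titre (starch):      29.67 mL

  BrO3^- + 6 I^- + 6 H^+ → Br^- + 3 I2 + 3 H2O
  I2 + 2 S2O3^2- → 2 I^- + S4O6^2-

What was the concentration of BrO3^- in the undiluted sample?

n(S2O3^2-) = 0.02967 × 0.1825 = 5.415 × 10^-3 mol
n(I2) = n(S2O3^2-)/2 = 2.707 × 10^-3 mol
From the 1:3 ratio, n(BrO3^-) in the aliquot = 1/3 × 2.707 × 10^-3 = 9.025 × 10^-4 mol
[BrO3^-]_dilute = 9.025 × 10^-4 / 0.01026 = 0.08796 mol/L
[BrO3^-]_original = 0.08796 × 100.0/10.23 = 0.8598 mol/L

0.8598 mol/L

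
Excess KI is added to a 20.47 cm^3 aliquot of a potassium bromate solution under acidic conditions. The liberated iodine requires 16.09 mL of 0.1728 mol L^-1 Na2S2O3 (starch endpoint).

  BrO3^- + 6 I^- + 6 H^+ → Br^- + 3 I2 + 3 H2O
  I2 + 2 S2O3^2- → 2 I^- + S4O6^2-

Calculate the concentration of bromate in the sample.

n(S2O3^2-) = 0.01609 × 0.1728 = 2.780 × 10^-3 mol
n(I2) = n(S2O3^2-)/2 = 1.390 × 10^-3 mol
From the 1:3 ratio, n(BrO3^-) in the aliquot = 1/3 × 1.390 × 10^-3 = 4.634 × 10^-4 mol
[BrO3^-] = 4.634 × 10^-4 / 0.02047 = 0.02264 mol/L

0.02264 mol/L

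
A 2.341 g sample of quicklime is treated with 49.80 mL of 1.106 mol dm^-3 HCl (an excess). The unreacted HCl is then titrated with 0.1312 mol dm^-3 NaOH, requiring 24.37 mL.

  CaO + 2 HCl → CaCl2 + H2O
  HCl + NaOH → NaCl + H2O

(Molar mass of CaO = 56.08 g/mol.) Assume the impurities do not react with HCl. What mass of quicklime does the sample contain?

n(HCl) added = 0.04980 × 1.106 = 0.05508 mol
n(NaOH) used in back-titration = 0.02437 × 0.1312 = 3.197 × 10^-3 mol
n(HCl) left over = 3.197 × 10^-3 mol (1:1 ratio)
n(HCl) consumed by analyte = 0.05508 − 3.197 × 10^-3 = 0.05188 mol
From the 1:2 ratio, n(CaO) = 1/2 × 0.05188 = 0.02594 mol
mass of CaO = 0.02594 × 56.08 = 1.455 g

1.455 g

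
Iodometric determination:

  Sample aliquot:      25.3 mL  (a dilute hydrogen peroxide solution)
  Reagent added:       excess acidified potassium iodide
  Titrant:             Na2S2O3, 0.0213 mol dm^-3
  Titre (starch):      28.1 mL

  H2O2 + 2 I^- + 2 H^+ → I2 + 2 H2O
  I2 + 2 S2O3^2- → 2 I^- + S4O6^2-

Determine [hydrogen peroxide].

n(S2O3^2-) = 0.0281 × 0.0213 = 5.99 × 10^-4 mol
n(I2) = n(S2O3^2-)/2 = 2.99 × 10^-4 mol
n(H2O2) in the aliquot = 2.99 × 10^-4 mol (1:1 ratio)
[H2O2] = 2.99 × 10^-4 / 0.0253 = 0.0118 mol/L

0.0118 mol/L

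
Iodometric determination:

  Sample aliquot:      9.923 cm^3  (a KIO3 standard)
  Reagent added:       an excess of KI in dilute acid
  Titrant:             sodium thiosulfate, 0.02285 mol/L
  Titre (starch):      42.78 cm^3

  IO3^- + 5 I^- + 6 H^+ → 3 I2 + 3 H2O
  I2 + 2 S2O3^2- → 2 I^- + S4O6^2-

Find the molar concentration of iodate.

0.01642 mol/L

n(S2O3^2-) = 0.04278 × 0.02285 = 9.775 × 10^-4 mol
n(I2) = n(S2O3^2-)/2 = 4.888 × 10^-4 mol
From the 1:3 ratio, n(IO3^-) in the aliquot = 1/3 × 4.888 × 10^-4 = 1.629 × 10^-4 mol
[IO3^-] = 1.629 × 10^-4 / 0.009923 = 0.01642 mol/L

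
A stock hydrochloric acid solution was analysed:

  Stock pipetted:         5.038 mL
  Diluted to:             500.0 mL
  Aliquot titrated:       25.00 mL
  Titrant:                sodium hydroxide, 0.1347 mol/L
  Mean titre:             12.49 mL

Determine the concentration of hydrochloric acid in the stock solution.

6.679 mol/L

HCl + NaOH → NaCl + H2O
n(NaOH) = 0.01249 × 0.1347 = 1.682 × 10^-3 mol
n(HCl) in the aliquot = 1.682 × 10^-3 mol (1:1 ratio)
[HCl]_dilute = 1.682 × 10^-3 / 0.02500 = 0.06730 mol/L
Dilution factor = 500.0 / 5.038 = 99.25
[HCl]_stock = 0.06730 × 99.25 = 6.679 mol/L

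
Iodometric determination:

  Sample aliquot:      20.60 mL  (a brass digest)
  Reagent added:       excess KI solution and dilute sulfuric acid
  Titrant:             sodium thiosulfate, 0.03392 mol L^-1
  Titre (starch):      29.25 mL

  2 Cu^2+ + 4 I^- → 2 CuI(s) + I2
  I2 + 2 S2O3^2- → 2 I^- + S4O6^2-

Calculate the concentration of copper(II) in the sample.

0.04816 mol/L

n(S2O3^2-) = 0.02925 × 0.03392 = 9.922 × 10^-4 mol
n(I2) = n(S2O3^2-)/2 = 4.961 × 10^-4 mol
From the 2:1 ratio, n(Cu2+) in the aliquot = 2/1 × 4.961 × 10^-4 = 9.922 × 10^-4 mol
[Cu2+] = 9.922 × 10^-4 / 0.02060 = 0.04816 mol/L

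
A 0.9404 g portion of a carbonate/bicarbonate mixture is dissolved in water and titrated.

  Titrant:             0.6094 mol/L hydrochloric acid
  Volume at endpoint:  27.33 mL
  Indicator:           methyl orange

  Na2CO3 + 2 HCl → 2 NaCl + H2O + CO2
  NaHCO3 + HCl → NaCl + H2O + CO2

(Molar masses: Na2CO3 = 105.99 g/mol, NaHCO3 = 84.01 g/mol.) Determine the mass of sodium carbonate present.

n(HCl) = 0.02733 × 0.6094 = 0.01665 mol
Let x = n(Na2CO3), y = n(NaHCO3).
Titrant: 2x + 1y = 0.01665;  mass: 105.99x + 84.01y = 0.9404
Solving, x = 7.396 × 10^-3 mol, y = 1.863 × 10^-3 mol
mass of Na2CO3 = 7.396 × 10^-3 × 105.99 = 0.7839 g

0.7839 g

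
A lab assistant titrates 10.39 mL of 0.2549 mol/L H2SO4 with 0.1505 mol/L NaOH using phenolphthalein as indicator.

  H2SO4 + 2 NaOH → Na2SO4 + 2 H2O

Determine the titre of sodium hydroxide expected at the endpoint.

n(H2SO4) = 0.01039 L × 0.2549 mol/L = 2.648 × 10^-3 mol
From the 2:1 stoichiometry, n(NaOH) = 2/1 × 2.648 × 10^-3 = 5.297 × 10^-3 mol
V(NaOH) = 5.297 × 10^-3 mol / 0.1505 mol/L = 0.03519 L = 35.19 mL

35.19 mL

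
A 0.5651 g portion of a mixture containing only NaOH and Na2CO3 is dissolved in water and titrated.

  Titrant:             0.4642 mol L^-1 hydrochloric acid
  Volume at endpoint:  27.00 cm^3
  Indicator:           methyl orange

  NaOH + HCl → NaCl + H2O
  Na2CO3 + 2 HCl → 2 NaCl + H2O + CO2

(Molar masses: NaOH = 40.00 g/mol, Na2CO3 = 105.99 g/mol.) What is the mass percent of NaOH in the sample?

n(HCl) = 0.02700 × 0.4642 = 0.01253 mol
Let x = n(NaOH), y = n(Na2CO3).
Titrant: 1x + 2y = 0.01253;  mass: 40.00x + 105.99y = 0.5651
Solving, x = 7.627 × 10^-3 mol, y = 2.453 × 10^-3 mol
mass of NaOH = 7.627 × 10^-3 × 40.00 = 0.3051 g
% NaOH = 0.3051 / 0.5651 × 100 = 53.98 %

53.98 %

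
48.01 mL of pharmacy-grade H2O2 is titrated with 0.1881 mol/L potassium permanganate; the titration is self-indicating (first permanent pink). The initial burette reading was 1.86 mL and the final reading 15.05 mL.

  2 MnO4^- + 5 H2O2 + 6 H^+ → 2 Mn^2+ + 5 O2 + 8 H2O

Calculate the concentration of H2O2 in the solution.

n(KMnO4) = 0.01319 L × 0.1881 mol/L = 2.481 × 10^-3 mol
From the 5:2 mole ratio, n(H2O2) = 5/2 × 2.481 × 10^-3 = 6.203 × 10^-3 mol
[H2O2] = 6.203 × 10^-3 mol / 0.04801 L = 0.1292 mol/L

0.1292 mol/L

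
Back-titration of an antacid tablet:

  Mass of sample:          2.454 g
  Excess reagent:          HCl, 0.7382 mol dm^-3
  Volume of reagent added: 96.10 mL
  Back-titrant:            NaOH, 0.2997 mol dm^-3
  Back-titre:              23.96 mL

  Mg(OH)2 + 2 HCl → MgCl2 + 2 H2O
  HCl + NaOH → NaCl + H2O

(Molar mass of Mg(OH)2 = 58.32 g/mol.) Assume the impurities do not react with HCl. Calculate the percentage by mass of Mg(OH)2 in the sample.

75.76 %

n(HCl) added = 0.09610 × 0.7382 = 0.07094 mol
n(NaOH) used in back-titration = 0.02396 × 0.2997 = 7.181 × 10^-3 mol
n(HCl) left over = 7.181 × 10^-3 mol (1:1 ratio)
n(HCl) consumed by analyte = 0.07094 − 7.181 × 10^-3 = 0.06376 mol
From the 1:2 ratio, n(Mg(OH)2) = 1/2 × 0.06376 = 0.03188 mol
mass of Mg(OH)2 = 0.03188 × 58.32 = 1.859 g
% Mg(OH)2 = 1.859 / 2.454 × 100 = 75.76 %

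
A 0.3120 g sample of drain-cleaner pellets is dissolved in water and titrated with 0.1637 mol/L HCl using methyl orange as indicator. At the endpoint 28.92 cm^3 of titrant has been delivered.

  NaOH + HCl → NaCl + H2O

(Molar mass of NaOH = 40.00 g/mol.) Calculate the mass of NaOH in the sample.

n(HCl) = 0.02892 L × 0.1637 mol/L = 4.734 × 10^-3 mol
n(NaOH) = 4.734 × 10^-3 mol (1:1 ratio)
mass of NaOH = 4.734 × 10^-3 × 40.00 g/mol = 0.1894 g

0.1894 g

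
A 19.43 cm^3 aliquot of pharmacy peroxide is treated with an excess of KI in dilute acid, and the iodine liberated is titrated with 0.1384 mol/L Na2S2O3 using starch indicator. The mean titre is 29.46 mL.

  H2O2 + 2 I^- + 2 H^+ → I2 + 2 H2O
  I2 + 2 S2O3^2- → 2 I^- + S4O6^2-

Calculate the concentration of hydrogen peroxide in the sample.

n(S2O3^2-) = 0.02946 × 0.1384 = 4.077 × 10^-3 mol
n(I2) = n(S2O3^2-)/2 = 2.039 × 10^-3 mol
n(H2O2) in the aliquot = 2.039 × 10^-3 mol (1:1 ratio)
[H2O2] = 2.039 × 10^-3 / 0.01943 = 0.1049 mol/L

0.1049 mol/L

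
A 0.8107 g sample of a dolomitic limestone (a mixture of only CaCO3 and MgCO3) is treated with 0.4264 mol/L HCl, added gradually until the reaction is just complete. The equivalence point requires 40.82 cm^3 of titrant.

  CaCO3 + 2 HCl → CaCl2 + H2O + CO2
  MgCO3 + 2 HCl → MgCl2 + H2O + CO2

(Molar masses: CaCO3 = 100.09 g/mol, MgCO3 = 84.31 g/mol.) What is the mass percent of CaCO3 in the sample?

60.22 %

n(HCl) = 0.04082 × 0.4264 = 0.01741 mol
Let x = n(CaCO3), y = n(MgCO3).
Titrant: 2x + 2y = 0.01741;  mass: 100.09x + 84.31y = 0.8107
Solving, x = 4.877 × 10^-3 mol, y = 3.825 × 10^-3 mol
mass of CaCO3 = 4.877 × 10^-3 × 100.09 = 0.4882 g
% CaCO3 = 0.4882 / 0.8107 × 100 = 60.22 %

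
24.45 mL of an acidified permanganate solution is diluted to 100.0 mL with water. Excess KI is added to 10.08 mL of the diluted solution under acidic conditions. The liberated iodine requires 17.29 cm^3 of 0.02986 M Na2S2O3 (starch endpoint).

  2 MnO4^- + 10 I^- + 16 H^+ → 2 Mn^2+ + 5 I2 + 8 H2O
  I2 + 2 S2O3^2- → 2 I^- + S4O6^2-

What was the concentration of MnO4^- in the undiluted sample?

0.04190 M

n(S2O3^2-) = 0.01729 × 0.02986 = 5.163 × 10^-4 mol
n(I2) = n(S2O3^2-)/2 = 2.581 × 10^-4 mol
From the 2:5 ratio, n(MnO4^-) in the aliquot = 2/5 × 2.581 × 10^-4 = 1.033 × 10^-4 mol
[MnO4^-]_dilute = 1.033 × 10^-4 / 0.01008 = 0.01024 mol/L
[MnO4^-]_original = 0.01024 × 100.0/24.45 = 0.04190 mol/L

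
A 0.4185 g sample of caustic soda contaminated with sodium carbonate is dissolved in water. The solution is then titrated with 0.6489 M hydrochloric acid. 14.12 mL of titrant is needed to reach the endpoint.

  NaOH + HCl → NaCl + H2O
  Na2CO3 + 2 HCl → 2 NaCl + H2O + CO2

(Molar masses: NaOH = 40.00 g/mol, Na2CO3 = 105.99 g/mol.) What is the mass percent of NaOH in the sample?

49.33 %

n(HCl) = 0.01412 × 0.6489 = 9.162 × 10^-3 mol
Let x = n(NaOH), y = n(Na2CO3).
Titrant: 1x + 2y = 9.162 × 10^-3;  mass: 40.00x + 105.99y = 0.4185
Solving, x = 5.161 × 10^-3 mol, y = 2.001 × 10^-3 mol
mass of NaOH = 5.161 × 10^-3 × 40.00 = 0.2064 g
% NaOH = 0.2064 / 0.4185 × 100 = 49.33 %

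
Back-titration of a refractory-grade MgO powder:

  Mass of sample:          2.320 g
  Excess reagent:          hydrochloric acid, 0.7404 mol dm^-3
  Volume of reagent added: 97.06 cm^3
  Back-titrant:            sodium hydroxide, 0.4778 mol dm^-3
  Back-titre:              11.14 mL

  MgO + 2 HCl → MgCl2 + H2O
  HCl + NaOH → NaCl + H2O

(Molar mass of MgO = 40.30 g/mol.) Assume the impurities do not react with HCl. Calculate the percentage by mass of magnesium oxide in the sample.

n(HCl) added = 0.09706 × 0.7404 = 0.07186 mol
n(NaOH) used in back-titration = 0.01114 × 0.4778 = 5.323 × 10^-3 mol
n(HCl) left over = 5.323 × 10^-3 mol (1:1 ratio)
n(HCl) consumed by analyte = 0.07186 − 5.323 × 10^-3 = 0.06654 mol
From the 1:2 ratio, n(MgO) = 1/2 × 0.06654 = 0.03327 mol
mass of MgO = 0.03327 × 40.30 = 1.341 g
% MgO = 1.341 / 2.320 × 100 = 57.79 %

57.79 %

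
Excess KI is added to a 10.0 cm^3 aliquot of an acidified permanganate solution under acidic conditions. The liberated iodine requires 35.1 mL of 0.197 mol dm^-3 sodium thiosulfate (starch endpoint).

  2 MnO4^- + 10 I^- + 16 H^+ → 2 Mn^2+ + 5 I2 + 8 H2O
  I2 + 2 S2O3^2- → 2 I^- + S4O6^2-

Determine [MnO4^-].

0.138 mol/L

n(S2O3^2-) = 0.0351 × 0.197 = 6.91 × 10^-3 mol
n(I2) = n(S2O3^2-)/2 = 3.46 × 10^-3 mol
From the 2:5 ratio, n(MnO4^-) in the aliquot = 2/5 × 3.46 × 10^-3 = 1.38 × 10^-3 mol
[MnO4^-] = 1.38 × 10^-3 / 0.0100 = 0.138 mol/L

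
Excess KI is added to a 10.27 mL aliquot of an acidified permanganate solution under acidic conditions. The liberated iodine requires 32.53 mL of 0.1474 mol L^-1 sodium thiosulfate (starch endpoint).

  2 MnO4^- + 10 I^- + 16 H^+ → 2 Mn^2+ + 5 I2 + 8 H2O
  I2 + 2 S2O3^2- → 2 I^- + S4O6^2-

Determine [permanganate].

n(S2O3^2-) = 0.03253 × 0.1474 = 4.795 × 10^-3 mol
n(I2) = n(S2O3^2-)/2 = 2.397 × 10^-3 mol
From the 2:5 ratio, n(MnO4^-) in the aliquot = 2/5 × 2.397 × 10^-3 = 9.590 × 10^-4 mol
[MnO4^-] = 9.590 × 10^-4 / 0.01027 = 0.09338 mol/L

0.09338 mol/L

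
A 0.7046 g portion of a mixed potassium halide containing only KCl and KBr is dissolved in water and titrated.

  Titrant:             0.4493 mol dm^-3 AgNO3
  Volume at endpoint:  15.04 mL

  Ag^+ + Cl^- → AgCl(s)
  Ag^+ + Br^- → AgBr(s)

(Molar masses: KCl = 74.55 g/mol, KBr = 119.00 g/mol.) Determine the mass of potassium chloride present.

0.1669 g

n(AgNO3) = 0.01504 × 0.4493 = 6.757 × 10^-3 mol
Let x = n(KCl), y = n(KBr).
Titrant: 1x + 1y = 6.757 × 10^-3;  mass: 74.55x + 119.00y = 0.7046
Solving, x = 2.239 × 10^-3 mol, y = 4.518 × 10^-3 mol
mass of KCl = 2.239 × 10^-3 × 74.55 = 0.1669 g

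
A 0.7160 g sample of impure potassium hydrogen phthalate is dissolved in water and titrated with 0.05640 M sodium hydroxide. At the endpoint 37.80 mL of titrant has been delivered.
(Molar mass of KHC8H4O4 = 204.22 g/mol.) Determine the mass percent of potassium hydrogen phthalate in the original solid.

KHC8H4O4 + NaOH → KNaC8H4O4 + H2O
n(NaOH) = 0.03780 L × 0.05640 mol/L = 2.132 × 10^-3 mol
n(KHC8H4O4) = 2.132 × 10^-3 mol (1:1 ratio)
mass of KHC8H4O4 = 2.132 × 10^-3 × 204.22 g/mol = 0.4354 g
% KHC8H4O4 = 0.4354 / 0.7160 × 100 = 60.81 %

60.81 %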